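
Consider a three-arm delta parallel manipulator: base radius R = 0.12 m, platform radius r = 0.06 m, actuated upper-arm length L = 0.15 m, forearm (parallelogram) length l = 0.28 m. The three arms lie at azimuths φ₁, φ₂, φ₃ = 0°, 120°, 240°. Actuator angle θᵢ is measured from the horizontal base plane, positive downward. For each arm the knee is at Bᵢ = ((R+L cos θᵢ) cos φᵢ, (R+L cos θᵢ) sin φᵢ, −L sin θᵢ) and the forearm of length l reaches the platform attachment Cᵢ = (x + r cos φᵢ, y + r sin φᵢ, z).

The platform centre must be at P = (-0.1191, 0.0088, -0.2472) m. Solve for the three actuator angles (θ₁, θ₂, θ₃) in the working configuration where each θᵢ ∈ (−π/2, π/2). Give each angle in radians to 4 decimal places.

φ1=0.0° → target in arm frame (-0.1191, 0.0088)
  A=0.1791, B=-0.2472, C=(l²−L²−A²−y'²−z²)/(2L)=-0.1245
  θ1 = atan2(B,A) + arccos(C/0.3053) = 1.0472
φ2=120.0° → target in arm frame (0.0672, 0.0987)
  A cos θ + B sin θ = C:  -0.0072·cos θ + -0.2472·sin θ = -0.0500
  θ2 = atan2(B,A) + arccos(C/0.2473) = 0.1747
arm 3 (φ=240.0°): x'=0.0519, y'=-0.1075
  A=0.0081, B=-0.2472, C=(l²−L²−A²−y'²−z²)/(2L)=-0.0561
  θ3 = atan2(B,A) + arccos(C/0.2473) = 0.2616

θ₁ = 1.0472, θ₂ = 0.1747, θ₃ = 0.2616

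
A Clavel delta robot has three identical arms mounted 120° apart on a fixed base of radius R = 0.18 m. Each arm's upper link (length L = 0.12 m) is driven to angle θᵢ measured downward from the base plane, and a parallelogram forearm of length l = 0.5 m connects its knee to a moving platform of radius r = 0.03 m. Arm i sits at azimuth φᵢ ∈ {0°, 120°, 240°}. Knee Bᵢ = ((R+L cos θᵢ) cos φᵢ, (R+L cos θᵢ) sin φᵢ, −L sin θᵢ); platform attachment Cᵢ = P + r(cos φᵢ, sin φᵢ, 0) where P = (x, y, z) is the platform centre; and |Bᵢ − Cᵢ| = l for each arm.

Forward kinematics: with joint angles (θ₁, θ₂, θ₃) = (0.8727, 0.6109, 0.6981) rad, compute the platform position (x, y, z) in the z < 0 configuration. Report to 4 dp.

φ1=0.0°: virtual centre (0.2271, 0.0000, -0.0919), radius l
φ2=120.0°: virtual centre (-0.1241, 0.2150, -0.0688), radius l
arm 3 at φ=240.0°: e+L cos θ3 = 0.2419;  S3 = (-0.1210, -0.2095, -0.0771)
eliminate P² terms by subtracting sphere 1 from 2 and 3
linear system: -0.7026x+0.4301y = 0.0063−0.0462z; -0.6962x+-0.4190y = 0.0044−0.0296z
Cramer: x(z) = -0.0077+0.0540z;  y(z) = 0.0022-0.0191z
sphere 1 gives Az²+Bz+C=0 with A=1.0033, B=0.1584, C=-0.1864;  B²−4AC=0.7731;  roots -0.5171, 0.3593;  negative root z = -0.5171
x = -0.0356, y = 0.0121

(-0.0356, 0.0121, -0.5171)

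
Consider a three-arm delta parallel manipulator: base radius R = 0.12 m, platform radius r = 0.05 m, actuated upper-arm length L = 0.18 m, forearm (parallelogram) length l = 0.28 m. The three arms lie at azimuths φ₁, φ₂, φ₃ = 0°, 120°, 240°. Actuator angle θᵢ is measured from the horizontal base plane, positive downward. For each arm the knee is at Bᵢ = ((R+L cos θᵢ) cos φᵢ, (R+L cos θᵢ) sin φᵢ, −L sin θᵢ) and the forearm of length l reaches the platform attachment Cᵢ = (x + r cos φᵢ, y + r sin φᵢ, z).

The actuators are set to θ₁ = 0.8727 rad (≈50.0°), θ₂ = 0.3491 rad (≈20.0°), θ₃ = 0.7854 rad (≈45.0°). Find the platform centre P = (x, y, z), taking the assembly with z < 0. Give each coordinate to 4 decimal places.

centre 1 = (0.1857·cos0.0°, 0.1857·sin0.0°, -0.1379) = (0.1857, 0.0000, -0.1379)
φ2=120.0°: virtual centre (-0.1196, 0.2071, -0.0616), radius l
arm 3 at φ=240.0°: (R−r)+L cos θ3 = 0.1973;  centre 3 = (-0.0986, -0.1708, -0.1273)
subtract pairs → two planes through P
linear system: -0.6105x+0.4142y = 0.0075−0.1526z; -0.5687x+-0.3417y = 0.0016−0.0212z
Cramer: x(z) = -0.0073+0.1372z;  y(z) = 0.0074-0.1663z
quadratic in z: (1.0465)z²+(0.2204)z+(-0.0221)=0, √Δ=0.3756 → z ∈ {-0.2847, 0.0742}; z = -0.2847 (taking z<0)
x = -0.0463, y = 0.0547

(-0.0463, 0.0547, -0.2847)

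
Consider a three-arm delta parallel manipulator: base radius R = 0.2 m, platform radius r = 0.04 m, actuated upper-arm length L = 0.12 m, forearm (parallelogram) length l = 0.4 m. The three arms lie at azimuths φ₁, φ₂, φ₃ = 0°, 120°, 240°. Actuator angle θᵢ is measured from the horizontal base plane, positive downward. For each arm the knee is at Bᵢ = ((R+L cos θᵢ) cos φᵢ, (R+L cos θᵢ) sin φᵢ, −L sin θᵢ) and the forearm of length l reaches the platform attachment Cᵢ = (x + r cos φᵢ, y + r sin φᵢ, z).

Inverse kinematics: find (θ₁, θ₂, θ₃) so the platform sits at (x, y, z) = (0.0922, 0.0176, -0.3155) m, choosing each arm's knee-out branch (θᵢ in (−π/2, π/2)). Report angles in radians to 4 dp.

rotate P by −φ1: (0.0922, 0.0176, -0.3155)
  A=0.0678, B=-0.3155, C=(l²−L²−A²−y'²−z²)/(2L)=0.1715
  √(A²+B²)=0.3227;  θ1 = -1.3591+1.0106 ≈ -0.3485
rotate P by −φ2: (-0.0309, -0.0886, -0.3155)
  A=0.1909, B=-0.3155, C=(l²−L²−A²−y'²−z²)/(2L)=0.0074
  θ2 = atan2(B,A) + arccos(C/0.3687) = 0.5240
φ3=240.0° → target in arm frame (-0.0613, 0.0710)
  A cos θ + B sin θ = C:  0.2213·cos θ + -0.3155·sin θ = -0.0333
  √(A²+B²)=0.3854;  θ3 = -0.9590+1.6572 ≈ 0.6982

θ₁ = -0.3485, θ₂ = 0.5240, θ₃ = 0.6982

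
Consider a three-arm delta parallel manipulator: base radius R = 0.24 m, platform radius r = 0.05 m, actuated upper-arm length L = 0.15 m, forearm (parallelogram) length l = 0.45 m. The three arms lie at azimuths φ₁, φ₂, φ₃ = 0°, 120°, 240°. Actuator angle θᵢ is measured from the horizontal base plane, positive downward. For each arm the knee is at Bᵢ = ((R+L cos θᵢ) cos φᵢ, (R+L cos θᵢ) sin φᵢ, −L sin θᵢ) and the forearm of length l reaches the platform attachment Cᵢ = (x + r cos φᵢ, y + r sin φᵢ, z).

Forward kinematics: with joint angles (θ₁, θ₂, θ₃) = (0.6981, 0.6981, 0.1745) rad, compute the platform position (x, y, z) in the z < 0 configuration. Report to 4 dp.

φ1=0.0°: virtual centre (0.3049, 0.0000, -0.0964), radius l
centre 2 = (0.3049·cos120.0°, 0.3049·sin120.0°, -0.0964) = (-0.1525, 0.2641, -0.0964)
arm 3 at φ=240.0°: e+L cos θ3 = 0.3377;  centre 3 = (-0.1689, -0.2925, -0.0260)
subtract pairs → two planes through P
plane₁₂: -0.9147x+0.5281y+0.0000z = 0.0000
Cramer: x(z) = -0.0064+0.0718z;  y(z) = -0.0110+0.1243z
into |P−centre ₁|² = l²: 1.0206z² + 0.1454z + -0.0962 = 0;  Δ = 0.4139;  z = -0.3864 or 0.2439 → z<0 root = -0.3864
x = -0.0341, y = -0.0591

(-0.0341, -0.0591, -0.3864)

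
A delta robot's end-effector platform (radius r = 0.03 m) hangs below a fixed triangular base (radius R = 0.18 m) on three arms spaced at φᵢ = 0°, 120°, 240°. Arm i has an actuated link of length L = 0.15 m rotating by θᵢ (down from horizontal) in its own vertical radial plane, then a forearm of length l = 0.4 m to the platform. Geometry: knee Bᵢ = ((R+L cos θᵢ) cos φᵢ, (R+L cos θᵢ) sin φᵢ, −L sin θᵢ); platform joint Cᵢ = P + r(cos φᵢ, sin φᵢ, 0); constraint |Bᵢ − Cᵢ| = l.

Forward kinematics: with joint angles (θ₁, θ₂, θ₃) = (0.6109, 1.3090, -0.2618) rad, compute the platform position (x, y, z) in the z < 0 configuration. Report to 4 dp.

(0.0058, -0.1803, -0.3230)

φ1=0.0°: virtual centre (0.2729, 0.0000, -0.0860), radius l
arm 2 at φ=120.0°: ρ2 = 0.1888;  S2 = (-0.0944, 0.1635, -0.1449)
φ3=240.0°: virtual centre (-0.1474, -0.2554, 0.0388), radius l
|S₂|²−|S₁|² = -0.0252;  |S₃|²−|S₁|² = 0.0066
[-0.7346 0.3271 -0.1177]·P = -0.0252;  [-0.8406 -0.5108 0.2497]·P = 0.0066
Cramer: x(z) = 0.0165+0.0332z;  y(z) = -0.0401+0.4344z
quadratic in z: (1.1898)z²+(0.1203)z+(-0.0853)=0, √Δ=0.6482 → z ∈ {-0.3230, 0.2219}; z = -0.3230 (taking z<0)
x = 0.0058, y = -0.1803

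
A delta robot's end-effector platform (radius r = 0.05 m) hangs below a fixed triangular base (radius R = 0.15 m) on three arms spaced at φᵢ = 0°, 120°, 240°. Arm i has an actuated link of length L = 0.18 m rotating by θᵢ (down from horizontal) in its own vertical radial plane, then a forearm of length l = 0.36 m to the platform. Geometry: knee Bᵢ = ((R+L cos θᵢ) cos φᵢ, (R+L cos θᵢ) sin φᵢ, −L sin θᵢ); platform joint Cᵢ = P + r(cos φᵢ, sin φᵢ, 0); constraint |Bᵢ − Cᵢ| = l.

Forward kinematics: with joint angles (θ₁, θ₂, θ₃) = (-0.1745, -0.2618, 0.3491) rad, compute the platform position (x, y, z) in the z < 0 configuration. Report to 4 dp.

(0.0220, 0.0511, -0.2174)

φ1=0.0°: virtual centre (0.2773, 0.0000, 0.0313), radius l
arm 2 at φ=120.0°: (R−r)+L cos θ2 = 0.2739;  centre 2 = (-0.1369, 0.2372, 0.0466)
centre 3 = (0.2691·cos240.0°, 0.2691·sin240.0°, -0.0616) = (-0.1346, -0.2331, -0.0616)
|centre ₂|²−|centre ₁|² = -0.0007;  |centre ₃|²−|centre ₁|² = -0.0016
plane₁₂: -0.8284x+0.4744y+0.0307z = -0.0007
det = 0.7769;  x = 0.0014+-0.0949z,  y = 0.0010+-0.2305z
into |P−centre ₁|² = l²: 1.0621z² + -0.0106z + -0.0525 = 0;  Δ = 0.2232;  z = -0.2174 or 0.2274 → z<0 root = -0.2174
x = 0.0220, y = 0.0511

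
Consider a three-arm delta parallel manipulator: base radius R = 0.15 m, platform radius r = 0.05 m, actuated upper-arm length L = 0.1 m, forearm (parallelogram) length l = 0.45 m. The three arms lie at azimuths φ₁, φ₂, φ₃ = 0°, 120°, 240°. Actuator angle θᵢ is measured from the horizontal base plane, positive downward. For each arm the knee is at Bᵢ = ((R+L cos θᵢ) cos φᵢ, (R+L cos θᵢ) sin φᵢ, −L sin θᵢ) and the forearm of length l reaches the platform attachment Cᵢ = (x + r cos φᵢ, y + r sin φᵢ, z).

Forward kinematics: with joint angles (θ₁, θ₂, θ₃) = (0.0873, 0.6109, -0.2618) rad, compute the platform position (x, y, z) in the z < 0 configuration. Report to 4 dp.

(0.0155, -0.1077, -0.4050)

centre 1 = (0.1996·cos0.0°, 0.1996·sin0.0°, -0.0087) = (0.1996, 0.0000, -0.0087)
arm 2 at φ=120.0°: e+L cos θ2 = 0.1819;  centre 2 = (-0.0910, 0.1575, -0.0574)
arm 3 at φ=240.0°: e+L cos θ3 = 0.1966;  centre 3 = (-0.0983, -0.1703, 0.0259)
|centre ₂|²−|centre ₁|² = -0.0035;  |centre ₃|²−|centre ₁|² = -0.0006
plane₁₂: -0.5812x+0.3151y+-0.0973z = -0.0035
Cramer: x(z) = 0.0036-0.0294z;  y(z) = -0.0046+0.2546z
into |P−centre ₁|² = l²: 1.0657z² + 0.0266z + -0.1640 = 0;  Δ = 0.6997;  z = -0.4050 or 0.3800 → z<0 root = -0.4050
x = 0.0155, y = -0.1077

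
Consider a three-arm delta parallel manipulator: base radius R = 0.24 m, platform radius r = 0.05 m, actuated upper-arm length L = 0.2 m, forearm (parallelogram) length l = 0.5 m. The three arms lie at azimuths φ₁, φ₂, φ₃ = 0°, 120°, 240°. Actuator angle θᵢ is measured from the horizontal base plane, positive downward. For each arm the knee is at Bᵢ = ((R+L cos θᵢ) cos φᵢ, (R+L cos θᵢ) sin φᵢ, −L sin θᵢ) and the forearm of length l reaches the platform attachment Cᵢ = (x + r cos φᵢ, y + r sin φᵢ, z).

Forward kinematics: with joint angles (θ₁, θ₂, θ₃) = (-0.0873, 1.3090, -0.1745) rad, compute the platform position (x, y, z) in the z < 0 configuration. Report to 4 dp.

(0.1104, -0.2083, -0.3415)

φ1=0.0°: virtual centre (0.3892, 0.0000, 0.0174), radius l
arm 2 at φ=120.0°: e+L cos θ2 = 0.2418;  centre 2 = (-0.1209, 0.2094, -0.1932)
centre 3 = (0.3870·cos240.0°, 0.3870·sin240.0°, 0.0347) = (-0.1935, -0.3351, 0.0347)
subtract pairs → two planes through P
linear system: -1.0202x+0.4187y = -0.0560−-0.4212z; -1.1654x+-0.6702y = -0.0009−0.0346z
Cramer: x(z) = 0.0324-0.2286z;  y(z) = -0.0550+0.4490z
into |P−centre ₁|² = l²: 1.2539z² + 0.0789z + -0.1193 = 0;  Δ = 0.6046;  z = -0.3415 or 0.2786 → z<0 root = -0.3415
x = 0.1104, y = -0.2083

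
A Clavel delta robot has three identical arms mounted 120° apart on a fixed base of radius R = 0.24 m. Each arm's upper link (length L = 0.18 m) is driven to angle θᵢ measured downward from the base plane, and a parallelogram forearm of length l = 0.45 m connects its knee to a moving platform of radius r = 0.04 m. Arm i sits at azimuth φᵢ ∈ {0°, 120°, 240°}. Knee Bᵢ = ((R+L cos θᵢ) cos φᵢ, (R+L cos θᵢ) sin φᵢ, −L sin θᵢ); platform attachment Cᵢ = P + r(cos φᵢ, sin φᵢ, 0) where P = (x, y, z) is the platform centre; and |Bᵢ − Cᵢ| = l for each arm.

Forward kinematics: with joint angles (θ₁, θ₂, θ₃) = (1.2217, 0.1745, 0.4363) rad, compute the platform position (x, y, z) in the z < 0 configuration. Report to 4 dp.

φ1=0.0°: virtual centre (0.2616, 0.0000, -0.1691), radius l
φ2=120.0°: virtual centre (-0.1886, 0.3267, -0.0313), radius l
φ3=240.0°: virtual centre (-0.1816, -0.3145, -0.0761), radius l
subtract pairs → two planes through P
linear system: -0.9004x+0.6534y = 0.0463−0.2758z; -0.8863x+-0.6290y = 0.0406−0.1862z
det = 1.1455;  x = -0.0486+0.2576z,  y = 0.0039+-0.0671z
quadratic in z: (1.0709)z²+(0.1780)z+(-0.0777)=0, √Δ=0.6037 → z ∈ {-0.3649, 0.1988}; z = -0.3649 (taking z<0)
x = -0.1426, y = 0.0283

(-0.1426, 0.0283, -0.3649)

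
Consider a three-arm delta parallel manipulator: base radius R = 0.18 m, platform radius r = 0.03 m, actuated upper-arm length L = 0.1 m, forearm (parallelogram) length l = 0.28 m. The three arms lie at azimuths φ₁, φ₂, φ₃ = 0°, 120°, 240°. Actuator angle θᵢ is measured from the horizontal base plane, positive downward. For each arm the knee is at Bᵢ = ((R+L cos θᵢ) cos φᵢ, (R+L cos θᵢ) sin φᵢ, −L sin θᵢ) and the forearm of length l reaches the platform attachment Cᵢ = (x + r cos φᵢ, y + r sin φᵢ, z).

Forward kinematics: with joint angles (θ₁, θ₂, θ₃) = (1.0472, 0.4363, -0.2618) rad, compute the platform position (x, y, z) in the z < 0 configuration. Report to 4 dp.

(-0.0632, -0.0303, -0.1771)

φ1=0.0°: virtual centre (0.2000, 0.0000, -0.0866), radius l
φ2=120.0°: virtual centre (-0.1203, 0.2084, -0.0423), radius l
φ3=240.0°: virtual centre (-0.1233, -0.2136, 0.0259), radius l
subtract pairs → two planes through P
plane₁₂: -0.6406x+0.4168y+0.0887z = 0.0122
Cramer: x(z) = -0.0203+0.2424z;  y(z) = -0.0020+0.1598z
sphere 1 gives Az²+Bz+C=0 with A=1.0843, B=0.0658, C=-0.0224;  B²−4AC=0.1013;  roots -0.1771, 0.1164;  negative root z = -0.1771
x = -0.0632, y = -0.0303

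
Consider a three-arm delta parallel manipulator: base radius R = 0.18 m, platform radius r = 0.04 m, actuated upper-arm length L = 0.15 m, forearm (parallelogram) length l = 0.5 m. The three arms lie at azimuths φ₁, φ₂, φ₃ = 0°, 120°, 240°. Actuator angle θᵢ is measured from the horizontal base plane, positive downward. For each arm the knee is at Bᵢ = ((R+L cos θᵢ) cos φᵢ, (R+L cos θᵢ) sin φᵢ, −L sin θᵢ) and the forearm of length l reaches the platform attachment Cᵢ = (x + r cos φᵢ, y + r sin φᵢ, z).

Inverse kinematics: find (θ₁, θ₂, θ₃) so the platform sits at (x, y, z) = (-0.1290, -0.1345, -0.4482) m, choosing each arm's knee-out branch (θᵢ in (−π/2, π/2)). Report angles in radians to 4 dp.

θ₁ = 0.9598, θ₂ = 0.6978, θ₃ = -0.2621

φ1=0.0° → target in arm frame (-0.1290, -0.1345)
  e−x'=0.2690;  (l²−L²−(e−x')²−y'²−z²)/2L = -0.2128
  √(A²+B²)=0.5227;  θ1 = -1.0302+1.9900 ≈ 0.9598
rotate P by −φ2: (-0.0520, 0.1790, -0.4482)
  e−x'=0.1920;  (l²−L²−(e−x')²−y'²−z²)/2L = -0.1409
  √(A²+B²)=0.4876;  θ2 = -1.1661+1.8639 ≈ 0.6978
rotate P by −φ3: (0.1810, -0.0445, -0.4482)
  A cos θ + B sin θ = C:  -0.0410·cos θ + -0.4482·sin θ = 0.0765
  θ3 = atan2(B,A) + arccos(C/0.4501) = -0.2621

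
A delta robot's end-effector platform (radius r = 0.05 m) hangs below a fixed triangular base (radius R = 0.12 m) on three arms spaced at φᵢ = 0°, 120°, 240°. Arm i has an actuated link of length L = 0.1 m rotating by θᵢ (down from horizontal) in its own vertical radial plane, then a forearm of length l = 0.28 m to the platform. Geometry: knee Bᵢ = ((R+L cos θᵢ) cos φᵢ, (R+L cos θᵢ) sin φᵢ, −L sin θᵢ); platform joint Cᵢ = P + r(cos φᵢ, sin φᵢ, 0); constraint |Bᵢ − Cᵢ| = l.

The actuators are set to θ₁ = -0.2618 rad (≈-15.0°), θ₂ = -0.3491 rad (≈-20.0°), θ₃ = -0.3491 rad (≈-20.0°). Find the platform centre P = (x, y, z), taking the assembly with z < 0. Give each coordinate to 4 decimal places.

(-0.0058, 0.0000, -0.1948)

φ1=0.0°: virtual centre (0.1666, 0.0000, 0.0259), radius l
φ2=120.0°: virtual centre (-0.0820, 0.1420, 0.0342), radius l
arm 3 at φ=240.0°: e+L cos θ3 = 0.1640;  S3 = (-0.0820, -0.1420, 0.0342)
eliminate P² terms by subtracting sphere 1 from 2 and 3
[-0.4972 0.2840 0.0166]·P = -0.0004;  [-0.4972 -0.2840 0.0166]·P = -0.0004
Cramer: x(z) = 0.0007+0.0335z;  y(z) = 0.0000-0.0000z
sphere 1 gives Az²+Bz+C=0 with A=1.0011, B=-0.0629, C=-0.0502;  B²−4AC=0.2051;  roots -0.1948, 0.2576;  negative root z = -0.1948
x = -0.0058, y = 0.0000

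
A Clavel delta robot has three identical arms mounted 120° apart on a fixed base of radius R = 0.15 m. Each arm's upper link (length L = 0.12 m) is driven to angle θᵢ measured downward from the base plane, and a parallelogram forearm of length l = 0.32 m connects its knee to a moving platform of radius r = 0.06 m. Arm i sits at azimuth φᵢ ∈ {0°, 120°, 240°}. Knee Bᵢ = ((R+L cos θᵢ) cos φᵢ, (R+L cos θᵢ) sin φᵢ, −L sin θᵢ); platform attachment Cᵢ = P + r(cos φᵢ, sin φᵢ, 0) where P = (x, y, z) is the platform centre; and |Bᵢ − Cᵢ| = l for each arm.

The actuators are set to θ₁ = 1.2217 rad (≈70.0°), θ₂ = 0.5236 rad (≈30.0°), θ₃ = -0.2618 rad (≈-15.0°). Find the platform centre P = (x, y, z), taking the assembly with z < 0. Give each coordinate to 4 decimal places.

S1 = (0.1310·cos0.0°, 0.1310·sin0.0°, -0.1128) = (0.1310, 0.0000, -0.1128)
arm 2 at φ=120.0°: ρ2 = 0.1939;  S2 = (-0.0970, 0.1679, -0.0600)
arm 3 at φ=240.0°: ρ3 = 0.2059;  S3 = (-0.1030, -0.1783, 0.0311)
subtract pairs → two planes through P
linear system: -0.4560x+0.3359y = 0.0113−0.1055z; -0.4680x+-0.3566y = 0.0135−0.2876z
Cramer: x(z) = -0.0268+0.4197z;  y(z) = -0.0027+0.2557z
quadratic in z: (1.2416)z²+(0.0917)z+(-0.0648)=0, √Δ=0.5745 → z ∈ {-0.2683, 0.1944}; z = -0.2683 (taking z<0)
x = -0.1394, y = -0.0713

(-0.1394, -0.0713, -0.2683)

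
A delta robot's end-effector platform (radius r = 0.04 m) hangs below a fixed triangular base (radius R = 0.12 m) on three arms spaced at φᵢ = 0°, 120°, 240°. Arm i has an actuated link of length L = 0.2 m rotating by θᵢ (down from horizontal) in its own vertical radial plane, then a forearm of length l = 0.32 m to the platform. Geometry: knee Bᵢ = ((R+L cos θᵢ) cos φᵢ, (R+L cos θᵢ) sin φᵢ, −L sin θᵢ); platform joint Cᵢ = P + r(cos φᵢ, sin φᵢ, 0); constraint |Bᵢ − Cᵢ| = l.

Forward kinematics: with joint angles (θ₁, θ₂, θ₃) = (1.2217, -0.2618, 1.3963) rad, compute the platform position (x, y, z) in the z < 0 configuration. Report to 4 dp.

S1 = (0.1484·cos0.0°, 0.1484·sin0.0°, -0.1879) = (0.1484, 0.0000, -0.1879)
φ2=120.0°: virtual centre (-0.1366, 0.2366, 0.0518), radius l
arm 3 at φ=240.0°: (R−r)+L cos θ3 = 0.1147;  S3 = (-0.0574, -0.0994, -0.1970)
eliminate P² terms by subtracting sphere 1 from 2 and 3
[-0.5700 0.4732 0.4794]·P = 0.0200;  [-0.4115 -0.1987 -0.0181]·P = -0.0054
det = 0.3080;  x = -0.0046+0.2816z,  y = 0.0367+-0.6740z
sphere 1 gives Az²+Bz+C=0 with A=1.5335, B=0.2403, C=-0.0423;  B²−4AC=0.3174;  roots -0.2620, 0.1053;  negative root z = -0.2620
x = -0.0784, y = 0.2133

(-0.0784, 0.2133, -0.2620)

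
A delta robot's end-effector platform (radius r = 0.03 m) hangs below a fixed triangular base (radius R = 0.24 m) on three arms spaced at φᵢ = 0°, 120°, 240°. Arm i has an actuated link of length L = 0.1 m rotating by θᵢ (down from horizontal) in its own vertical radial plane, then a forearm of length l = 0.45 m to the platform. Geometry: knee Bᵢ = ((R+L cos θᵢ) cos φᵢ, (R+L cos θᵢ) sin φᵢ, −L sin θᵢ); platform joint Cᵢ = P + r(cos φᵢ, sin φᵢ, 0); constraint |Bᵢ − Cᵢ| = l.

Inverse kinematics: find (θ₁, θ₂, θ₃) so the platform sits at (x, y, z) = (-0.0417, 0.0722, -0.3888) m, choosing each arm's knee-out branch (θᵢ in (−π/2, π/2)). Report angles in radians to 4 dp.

θ₁ = 0.8729, θ₂ = 0.0003, θ₃ = 0.8728

arm 1 (φ=0.0°): x'=-0.0417, y'=0.0722
  A cos θ + B sin θ = C:  0.2517·cos θ + -0.3888·sin θ = -0.1362
  γ=atan2(-0.3888,0.2517)=-0.9963;  ψ=arccos(-0.2940)=1.8692;  θ1=γ+ψ≈0.8729
φ2=120.0° → target in arm frame (0.0834, 0.0000)
  A=0.1266, B=-0.3888, C=(l²−L²−A²−y'²−z²)/(2L)=0.1265
  γ=atan2(-0.3888,0.1266)=-1.2560;  ψ=arccos(0.3094)=1.2563;  θ2=γ+ψ≈0.0003
φ3=240.0° → target in arm frame (-0.0417, -0.0722)
  A=0.2517, B=-0.3888, C=(l²−L²−A²−y'²−z²)/(2L)=-0.1361
  θ3 = atan2(B,A) + arccos(C/0.4631) = 0.8728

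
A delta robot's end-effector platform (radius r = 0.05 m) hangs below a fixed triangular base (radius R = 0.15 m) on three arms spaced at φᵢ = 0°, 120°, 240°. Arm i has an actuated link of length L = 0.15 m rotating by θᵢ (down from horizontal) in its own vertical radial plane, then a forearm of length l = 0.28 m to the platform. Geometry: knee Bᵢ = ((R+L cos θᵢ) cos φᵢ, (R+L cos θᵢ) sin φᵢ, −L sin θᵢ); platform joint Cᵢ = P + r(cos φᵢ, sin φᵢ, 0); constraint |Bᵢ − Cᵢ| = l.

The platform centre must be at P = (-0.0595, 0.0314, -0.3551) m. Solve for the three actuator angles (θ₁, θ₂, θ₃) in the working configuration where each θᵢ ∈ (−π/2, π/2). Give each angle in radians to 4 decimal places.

φ1=0.0° → target in arm frame (-0.0595, 0.0314)
  A cos θ + B sin θ = C:  0.1595·cos θ + -0.3551·sin θ = -0.3221
  θ1 = atan2(B,A) + arccos(C/0.3893) = 1.3966
rotate P by −φ2: (0.0569, 0.0358, -0.3551)
  A cos θ + B sin θ = C:  0.0431·cos θ + -0.3551·sin θ = -0.2444
  √(A²+B²)=0.3577;  θ2 = -1.4501+2.3232 ≈ 0.8730
rotate P by −φ3: (0.0026, -0.0672, -0.3551)
  A=0.0974, B=-0.3551, C=(l²−L²−A²−y'²−z²)/(2L)=-0.2807
  γ=atan2(-0.3551,0.0974)=-1.3030;  ψ=arccos(-0.7623)=2.4377;  θ3=γ+ψ≈1.1347

θ₁ = 1.3966, θ₂ = 0.8730, θ₃ = 1.1347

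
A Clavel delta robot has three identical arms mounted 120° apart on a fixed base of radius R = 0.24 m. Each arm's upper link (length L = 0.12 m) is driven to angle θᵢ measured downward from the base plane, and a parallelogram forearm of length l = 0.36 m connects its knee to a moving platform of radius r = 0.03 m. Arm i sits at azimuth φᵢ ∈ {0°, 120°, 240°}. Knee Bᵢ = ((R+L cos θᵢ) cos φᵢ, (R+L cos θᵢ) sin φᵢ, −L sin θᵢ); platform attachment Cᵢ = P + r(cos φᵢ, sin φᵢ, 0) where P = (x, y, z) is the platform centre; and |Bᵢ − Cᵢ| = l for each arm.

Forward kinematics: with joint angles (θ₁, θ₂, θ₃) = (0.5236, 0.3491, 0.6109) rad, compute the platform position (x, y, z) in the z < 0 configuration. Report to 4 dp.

(-0.0030, 0.0172, -0.2300)

S1 = (0.3139·cos0.0°, 0.3139·sin0.0°, -0.0600) = (0.3139, 0.0000, -0.0600)
S2 = (0.3228·cos120.0°, 0.3228·sin120.0°, -0.0410) = (-0.1614, 0.2795, -0.0410)
S3 = (0.3083·cos240.0°, 0.3083·sin240.0°, -0.0688) = (-0.1541, -0.2670, -0.0688)
eliminate P² terms by subtracting sphere 1 from 2 and 3
plane₁₂: -0.9506x+0.5590y+0.0379z = 0.0037
det = 1.0309;  x = -0.0006+0.0101z,  y = 0.0056+-0.0507z
into |P−S₁|² = l²: 1.0027z² + 0.1131z + -0.0270 = 0;  Δ = 0.1212;  z = -0.2300 or 0.1172 → z<0 root = -0.2300
x = -0.0030, y = 0.0172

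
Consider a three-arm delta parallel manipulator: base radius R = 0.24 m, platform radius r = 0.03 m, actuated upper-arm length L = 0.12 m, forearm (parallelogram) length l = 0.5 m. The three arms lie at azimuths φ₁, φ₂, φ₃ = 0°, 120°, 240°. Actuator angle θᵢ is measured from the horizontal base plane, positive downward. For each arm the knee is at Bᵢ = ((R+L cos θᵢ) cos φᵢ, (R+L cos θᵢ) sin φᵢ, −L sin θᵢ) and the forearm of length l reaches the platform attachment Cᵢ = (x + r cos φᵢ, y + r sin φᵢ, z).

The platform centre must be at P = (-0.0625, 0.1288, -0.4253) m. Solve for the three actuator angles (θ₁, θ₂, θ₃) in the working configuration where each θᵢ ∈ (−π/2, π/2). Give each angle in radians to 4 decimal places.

θ₁ = 0.8724, θ₂ = -0.3494, θ₃ = 0.9595

φ1=0.0° → target in arm frame (-0.0625, 0.1288)
  A cos θ + B sin θ = C:  0.2725·cos θ + -0.4253·sin θ = -0.1505
  γ=atan2(-0.4253,0.2725)=-1.0010;  ψ=arccos(-0.2980)=1.8734;  θ1=γ+ψ≈0.8724
rotate P by −φ2: (0.1428, -0.0103, -0.4253)
  A cos θ + B sin θ = C:  0.0672·cos θ + -0.4253·sin θ = 0.2087
  √(A²+B²)=0.4306;  θ2 = -1.4141+1.0647 ≈ -0.3494
rotate P by −φ3: (-0.0803, -0.1185, -0.4253)
  A cos θ + B sin θ = C:  0.2903·cos θ + -0.4253·sin θ = -0.1817
  √(A²+B²)=0.5149;  θ3 = -0.9719+1.9314 ≈ 0.9595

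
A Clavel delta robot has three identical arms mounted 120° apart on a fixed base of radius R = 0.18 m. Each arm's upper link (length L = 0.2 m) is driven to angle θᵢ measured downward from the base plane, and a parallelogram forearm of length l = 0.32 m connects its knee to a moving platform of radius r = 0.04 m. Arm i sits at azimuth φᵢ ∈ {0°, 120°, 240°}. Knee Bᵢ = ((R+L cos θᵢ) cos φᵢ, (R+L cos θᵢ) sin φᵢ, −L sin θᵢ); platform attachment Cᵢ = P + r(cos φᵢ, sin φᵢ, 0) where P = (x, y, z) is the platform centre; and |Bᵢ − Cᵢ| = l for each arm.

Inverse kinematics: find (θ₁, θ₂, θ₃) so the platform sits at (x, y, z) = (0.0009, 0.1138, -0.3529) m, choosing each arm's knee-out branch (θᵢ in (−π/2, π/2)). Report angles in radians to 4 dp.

θ₁ = 1.0473, θ₂ = 0.6107, θ₃ = 1.3962

rotate P by −φ1: (0.0009, 0.1138, -0.3529)
  A cos θ + B sin θ = C:  0.1391·cos θ + -0.3529·sin θ = -0.2361
  γ=atan2(-0.3529,0.1391)=-1.1953;  ψ=arccos(-0.6224)=2.2426;  θ1=γ+ψ≈1.0473
φ2=120.0° → target in arm frame (0.0981, -0.0577)
  A=0.0419, B=-0.3529, C=(l²−L²−A²−y'²−z²)/(2L)=-0.1681
  θ2 = atan2(B,A) + arccos(C/0.3554) = 0.6107
arm 3 (φ=240.0°): x'=-0.0990, y'=-0.0561
  e−x'=0.2390;  (l²−L²−(e−x')²−y'²−z²)/2L = -0.3060
  √(A²+B²)=0.4262;  θ3 = -0.9755+2.3717 ≈ 1.3962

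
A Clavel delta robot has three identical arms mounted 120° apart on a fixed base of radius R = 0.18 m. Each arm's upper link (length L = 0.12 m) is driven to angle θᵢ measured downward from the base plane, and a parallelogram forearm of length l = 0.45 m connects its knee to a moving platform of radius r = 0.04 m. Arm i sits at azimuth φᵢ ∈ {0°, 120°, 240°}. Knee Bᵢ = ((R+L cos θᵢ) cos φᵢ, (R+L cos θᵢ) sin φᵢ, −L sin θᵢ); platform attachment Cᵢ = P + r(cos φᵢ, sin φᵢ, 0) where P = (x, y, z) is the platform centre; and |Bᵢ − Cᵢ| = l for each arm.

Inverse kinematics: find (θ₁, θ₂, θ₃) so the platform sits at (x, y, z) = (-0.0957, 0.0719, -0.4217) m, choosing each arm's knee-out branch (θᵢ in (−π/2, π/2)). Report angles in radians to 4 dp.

arm 1 (φ=0.0°): x'=-0.0957, y'=0.0719
  A=0.2357, B=-0.4217, C=(l²−L²−A²−y'²−z²)/(2L)=-0.2102
  θ1 = atan2(B,A) + arccos(C/0.4831) = 0.9599
φ2=120.0° → target in arm frame (0.1101, 0.0469)
  e−x'=0.0299;  (l²−L²−(e−x')²−y'²−z²)/2L = 0.0299
  √(A²+B²)=0.4228;  θ2 = -1.5001+1.5000 ≈ 0.0000
rotate P by −φ3: (-0.0144, -0.1188, -0.4217)
  A=0.1544, B=-0.4217, C=(l²−L²−A²−y'²−z²)/(2L)=-0.1154
  θ3 = atan2(B,A) + arccos(C/0.4491) = 0.6109

θ₁ = 0.9599, θ₂ = 0.0000, θ₃ = 0.6109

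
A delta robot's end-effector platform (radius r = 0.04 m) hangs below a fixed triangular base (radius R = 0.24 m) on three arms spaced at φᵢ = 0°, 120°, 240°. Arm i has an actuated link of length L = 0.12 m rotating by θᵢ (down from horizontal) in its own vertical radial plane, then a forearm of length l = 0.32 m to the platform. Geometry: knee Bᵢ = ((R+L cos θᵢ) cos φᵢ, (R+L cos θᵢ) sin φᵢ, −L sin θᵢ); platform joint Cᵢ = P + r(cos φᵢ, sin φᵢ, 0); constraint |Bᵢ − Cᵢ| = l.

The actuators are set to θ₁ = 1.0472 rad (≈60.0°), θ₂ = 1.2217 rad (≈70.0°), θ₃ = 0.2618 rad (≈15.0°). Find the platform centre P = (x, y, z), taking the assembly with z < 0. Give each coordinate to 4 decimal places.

(-0.0226, -0.0694, -0.2370)

arm 1 at φ=0.0°: ρ1 = 0.2600;  centre 1 = (0.2600, 0.0000, -0.1039)
arm 2 at φ=120.0°: ρ2 = 0.2410;  centre 2 = (-0.1205, 0.2088, -0.1128)
φ3=240.0°: virtual centre (-0.1580, -0.2736, -0.0311), radius l
|centre ₂|²−|centre ₁|² = -0.0076;  |centre ₃|²−|centre ₁|² = 0.0224
plane₁₂: -0.7610x+0.4175y+-0.0177z = -0.0076
det = 0.7654;  x = -0.0068+0.0669z,  y = -0.0305+0.1642z
quadratic in z: (1.0314)z²+(0.1622)z+(-0.0195)=0, √Δ=0.3267 → z ∈ {-0.2370, 0.0798}; z = -0.2370 (taking z<0)
x = -0.0226, y = -0.0694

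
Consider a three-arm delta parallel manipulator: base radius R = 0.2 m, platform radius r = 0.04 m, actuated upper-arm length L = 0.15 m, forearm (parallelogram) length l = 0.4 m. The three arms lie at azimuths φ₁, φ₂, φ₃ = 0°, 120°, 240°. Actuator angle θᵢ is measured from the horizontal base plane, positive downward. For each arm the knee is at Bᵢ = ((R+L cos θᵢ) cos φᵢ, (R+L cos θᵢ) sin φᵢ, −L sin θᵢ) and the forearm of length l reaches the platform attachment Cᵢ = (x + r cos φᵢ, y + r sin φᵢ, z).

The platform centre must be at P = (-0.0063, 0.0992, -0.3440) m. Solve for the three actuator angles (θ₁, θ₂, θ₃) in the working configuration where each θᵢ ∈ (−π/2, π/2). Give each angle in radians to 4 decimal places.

θ₁ = 0.6109, θ₂ = 0.0875, θ₃ = 0.9602

arm 1 (φ=0.0°): x'=-0.0063, y'=0.0992
  A cos θ + B sin θ = C:  0.1663·cos θ + -0.3440·sin θ = -0.0611
  θ1 = atan2(B,A) + arccos(C/0.3821) = 0.6109
arm 2 (φ=120.0°): x'=0.0891, y'=-0.0441
  A=0.0709, B=-0.3440, C=(l²−L²−A²−y'²−z²)/(2L)=0.0406
  γ=atan2(-0.3440,0.0709)=-1.3674;  ψ=arccos(0.1156)=1.4549;  θ2=γ+ψ≈0.0875
φ3=240.0° → target in arm frame (-0.0828, -0.0551)
  A=0.2428, B=-0.3440, C=(l²−L²−A²−y'²−z²)/(2L)=-0.1427
  γ=atan2(-0.3440,0.2428)=-0.9563;  ψ=arccos(-0.3388)=1.9165;  θ3=γ+ψ≈0.9602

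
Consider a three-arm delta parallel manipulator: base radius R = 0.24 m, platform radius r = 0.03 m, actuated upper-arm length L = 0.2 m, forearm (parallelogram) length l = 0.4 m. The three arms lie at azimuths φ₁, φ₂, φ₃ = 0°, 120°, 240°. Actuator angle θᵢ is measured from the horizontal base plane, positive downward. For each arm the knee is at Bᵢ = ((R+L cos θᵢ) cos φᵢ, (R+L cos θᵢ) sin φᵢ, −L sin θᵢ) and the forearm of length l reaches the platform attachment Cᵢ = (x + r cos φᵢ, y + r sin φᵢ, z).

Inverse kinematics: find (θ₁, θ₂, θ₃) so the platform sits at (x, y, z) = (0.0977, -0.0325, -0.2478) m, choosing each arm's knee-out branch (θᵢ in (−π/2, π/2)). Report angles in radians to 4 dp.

θ₁ = -0.0001, θ₂ = 1.0472, θ₃ = 0.7852

rotate P by −φ1: (0.0977, -0.0325, -0.2478)
  A=0.1123, B=-0.2478, C=(l²−L²−A²−y'²−z²)/(2L)=0.1123
  √(A²+B²)=0.2721;  θ1 = -1.1453+1.1452 ≈ -0.0001
arm 2 (φ=120.0°): x'=-0.0770, y'=-0.0684
  A=0.2870, B=-0.2478, C=(l²−L²−A²−y'²−z²)/(2L)=-0.0711
  θ2 = atan2(B,A) + arccos(C/0.3792) = 1.0472
φ3=240.0° → target in arm frame (-0.0207, 0.1009)
  A cos θ + B sin θ = C:  0.2307·cos θ + -0.2478·sin θ = -0.0120
  θ3 = atan2(B,A) + arccos(C/0.3386) = 0.7852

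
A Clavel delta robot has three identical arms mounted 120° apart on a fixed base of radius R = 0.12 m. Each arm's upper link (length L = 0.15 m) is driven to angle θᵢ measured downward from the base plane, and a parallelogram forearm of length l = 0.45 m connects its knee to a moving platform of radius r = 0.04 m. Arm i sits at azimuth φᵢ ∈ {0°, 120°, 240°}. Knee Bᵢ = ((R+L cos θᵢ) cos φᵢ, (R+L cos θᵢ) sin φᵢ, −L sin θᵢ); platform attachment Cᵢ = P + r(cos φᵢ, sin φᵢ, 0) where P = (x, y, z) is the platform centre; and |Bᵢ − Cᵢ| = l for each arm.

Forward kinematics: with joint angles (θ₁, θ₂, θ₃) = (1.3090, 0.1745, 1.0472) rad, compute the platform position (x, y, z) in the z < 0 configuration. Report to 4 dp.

arm 1 at φ=0.0°: e+L cos θ1 = 0.1188;  centre 1 = (0.1188, 0.0000, -0.1449)
φ2=120.0°: virtual centre (-0.1139, 0.1972, -0.0260), radius l
φ3=240.0°: virtual centre (-0.0775, -0.1342, -0.1299), radius l
subtract pairs → two planes through P
[-0.4654 0.3944 0.2377]·P = 0.0174;  [-0.3926 -0.2685 0.0300]·P = 0.0058
Cramer: x(z) = -0.0249+0.2703z;  y(z) = 0.0148-0.2837z
into |P−centre ₁|² = l²: 1.1536z² + 0.2037z + -0.1606 = 0;  Δ = 0.7827;  z = -0.4718 or 0.2952 → z<0 root = -0.4718
x = -0.1524, y = 0.1487

(-0.1524, 0.1487, -0.4718)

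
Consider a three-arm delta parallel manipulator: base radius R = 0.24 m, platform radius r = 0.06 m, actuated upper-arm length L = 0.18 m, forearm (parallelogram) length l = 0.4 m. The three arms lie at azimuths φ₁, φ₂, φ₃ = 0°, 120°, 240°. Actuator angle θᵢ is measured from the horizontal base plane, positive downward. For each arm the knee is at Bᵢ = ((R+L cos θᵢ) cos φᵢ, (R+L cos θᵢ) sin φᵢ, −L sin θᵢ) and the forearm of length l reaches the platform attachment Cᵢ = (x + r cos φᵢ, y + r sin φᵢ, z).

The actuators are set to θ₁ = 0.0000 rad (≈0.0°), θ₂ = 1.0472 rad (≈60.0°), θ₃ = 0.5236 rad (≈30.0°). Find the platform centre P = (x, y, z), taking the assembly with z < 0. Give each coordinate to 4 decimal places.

φ1=0.0°: virtual centre (0.3600, 0.0000, 0.0000), radius l
φ2=120.0°: virtual centre (-0.1350, 0.2338, -0.1559), radius l
arm 3 at φ=240.0°: e+L cos θ3 = 0.3359;  centre 3 = (-0.1679, -0.2909, -0.0900)
subtract pairs → two planes through P
[-0.9900 0.4677 -0.3118]·P = -0.0324;  [-1.0559 -0.5818 -0.1800]·P = -0.0087
det = 1.0697;  x = 0.0214+-0.2482z,  y = -0.0239+0.1411z
sphere 1 gives Az²+Bz+C=0 with A=1.0815, B=0.1613, C=-0.0448;  B²−4AC=0.2198;  roots -0.2913, 0.1421;  negative root z = -0.2913
x = 0.0937, y = -0.0651

(0.0937, -0.0651, -0.2913)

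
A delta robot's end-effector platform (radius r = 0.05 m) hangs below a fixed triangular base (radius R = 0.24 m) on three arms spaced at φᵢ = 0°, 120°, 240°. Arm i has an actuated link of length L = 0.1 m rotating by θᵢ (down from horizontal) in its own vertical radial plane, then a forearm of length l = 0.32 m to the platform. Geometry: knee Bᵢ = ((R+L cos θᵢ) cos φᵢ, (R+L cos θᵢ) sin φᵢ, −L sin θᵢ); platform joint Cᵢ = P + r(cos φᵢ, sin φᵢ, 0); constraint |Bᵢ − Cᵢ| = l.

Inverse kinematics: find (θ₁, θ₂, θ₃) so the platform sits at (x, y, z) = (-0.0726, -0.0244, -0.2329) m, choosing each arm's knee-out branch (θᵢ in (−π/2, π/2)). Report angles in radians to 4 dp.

θ₁ = 1.3089, θ₂ = 0.6103, θ₃ = 0.1747

arm 1 (φ=0.0°): x'=-0.0726, y'=-0.0244
  e−x'=0.2626;  (l²−L²−(e−x')²−y'²−z²)/2L = -0.1570
  γ=atan2(-0.2329,0.2626)=-0.7255;  ψ=arccos(-0.4472)=2.0345;  θ1=γ+ψ≈1.3089
φ2=120.0° → target in arm frame (0.0152, 0.0751)
  A cos θ + B sin θ = C:  0.1748·cos θ + -0.2329·sin θ = 0.0098
  γ=atan2(-0.2329,0.1748)=-0.9269;  ψ=arccos(0.0336)=1.5372;  θ2=γ+ψ≈0.6103
rotate P by −φ3: (0.0574, -0.0507, -0.2329)
  A=0.1326, B=-0.2329, C=(l²−L²−A²−y'²−z²)/(2L)=0.0901
  √(A²+B²)=0.2680;  θ3 = -1.0533+1.2280 ≈ 0.1747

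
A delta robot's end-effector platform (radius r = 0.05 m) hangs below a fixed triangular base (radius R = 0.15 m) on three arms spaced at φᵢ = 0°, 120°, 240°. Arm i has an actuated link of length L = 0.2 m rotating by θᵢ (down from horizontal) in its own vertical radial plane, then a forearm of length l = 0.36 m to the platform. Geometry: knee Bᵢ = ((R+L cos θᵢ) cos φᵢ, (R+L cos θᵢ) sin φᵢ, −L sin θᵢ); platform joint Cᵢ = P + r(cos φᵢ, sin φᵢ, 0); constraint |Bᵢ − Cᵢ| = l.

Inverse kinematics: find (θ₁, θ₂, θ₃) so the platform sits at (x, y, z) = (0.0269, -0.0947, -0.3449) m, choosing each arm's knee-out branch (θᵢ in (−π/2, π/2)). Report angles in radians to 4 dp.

rotate P by −φ1: (0.0269, -0.0947, -0.3449)
  e−x'=0.0731;  (l²−L²−(e−x')²−y'²−z²)/2L = -0.1092
  γ=atan2(-0.3449,0.0731)=-1.3619;  ψ=arccos(-0.3096)=1.8856;  θ1=γ+ψ≈0.5237
arm 2 (φ=120.0°): x'=-0.0955, y'=0.0241
  e−x'=0.1955;  (l²−L²−(e−x')²−y'²−z²)/2L = -0.1704
  γ=atan2(-0.3449,0.1955)=-1.0552;  ψ=arccos(-0.4297)=2.0150;  θ2=γ+ψ≈0.9598
rotate P by −φ3: (0.0686, 0.0706, -0.3449)
  A=0.0314, B=-0.3449, C=(l²−L²−A²−y'²−z²)/(2L)=-0.0883
  θ3 = atan2(B,A) + arccos(C/0.3463) = 0.3488

θ₁ = 0.5237, θ₂ = 0.9598, θ₃ = 0.3488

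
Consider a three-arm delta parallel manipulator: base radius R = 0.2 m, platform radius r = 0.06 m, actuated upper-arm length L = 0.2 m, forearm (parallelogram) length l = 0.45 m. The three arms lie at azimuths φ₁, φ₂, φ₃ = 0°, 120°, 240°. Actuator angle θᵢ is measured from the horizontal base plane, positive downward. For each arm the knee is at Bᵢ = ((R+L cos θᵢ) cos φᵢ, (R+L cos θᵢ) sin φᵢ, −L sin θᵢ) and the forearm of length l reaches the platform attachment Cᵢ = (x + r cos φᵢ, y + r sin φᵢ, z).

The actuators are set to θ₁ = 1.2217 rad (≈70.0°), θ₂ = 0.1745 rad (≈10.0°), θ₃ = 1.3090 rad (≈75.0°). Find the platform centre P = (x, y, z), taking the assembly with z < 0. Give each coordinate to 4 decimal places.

φ1=0.0°: virtual centre (0.2084, 0.0000, -0.1879), radius l
arm 2 at φ=120.0°: ρ2 = 0.3370;  S2 = (-0.1685, 0.2918, -0.0347)
S3 = (0.1918·cos240.0°, 0.1918·sin240.0°, -0.1932) = (-0.0959, -0.1661, -0.1932)
eliminate P² terms by subtracting sphere 1 from 2 and 3
linear system: -0.7538x+0.5836y = 0.0360−0.3064z; -0.6086x+-0.3321y = -0.0047−-0.0105z
Cramer: x(z) = -0.0153+0.1580z;  y(z) = 0.0420-0.3210z
quadratic in z: (1.1280)z²+(0.2783)z+(-0.1154)=0, √Δ=0.7734 → z ∈ {-0.4661, 0.2195}; z = -0.4661 (taking z<0)
x = -0.0889, y = 0.1916

(-0.0889, 0.1916, -0.4661)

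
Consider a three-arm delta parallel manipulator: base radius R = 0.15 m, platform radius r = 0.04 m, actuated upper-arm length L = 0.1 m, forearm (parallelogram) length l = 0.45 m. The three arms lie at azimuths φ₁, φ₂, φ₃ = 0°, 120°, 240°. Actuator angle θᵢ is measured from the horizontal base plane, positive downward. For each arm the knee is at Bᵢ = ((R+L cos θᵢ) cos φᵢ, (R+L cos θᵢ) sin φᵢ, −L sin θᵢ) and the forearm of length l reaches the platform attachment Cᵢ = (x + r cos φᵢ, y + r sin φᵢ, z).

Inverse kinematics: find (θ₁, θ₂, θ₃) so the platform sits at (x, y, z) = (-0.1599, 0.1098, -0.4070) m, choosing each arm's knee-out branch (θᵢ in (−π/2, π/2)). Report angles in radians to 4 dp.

rotate P by −φ1: (-0.1599, 0.1098, -0.4070)
  e−x'=0.2699;  (l²−L²−(e−x')²−y'²−z²)/2L = -0.2903
  √(A²+B²)=0.4884;  θ1 = -0.9852+2.2073 ≈ 1.2220
φ2=120.0° → target in arm frame (0.1750, 0.0836)
  A cos θ + B sin θ = C:  -0.0650·cos θ + -0.4070·sin θ = 0.0782
  γ=atan2(-0.4070,-0.0650)=-1.7293;  ψ=arccos(0.1897)=1.3800;  θ2=γ+ψ≈-0.3493
φ3=240.0° → target in arm frame (-0.0151, -0.1934)
  A=0.1251, B=-0.4070, C=(l²−L²−A²−y'²−z²)/(2L)=-0.1310
  θ3 = atan2(B,A) + arccos(C/0.4258) = 0.6111

θ₁ = 1.2220, θ₂ = -0.3493, θ₃ = 0.6111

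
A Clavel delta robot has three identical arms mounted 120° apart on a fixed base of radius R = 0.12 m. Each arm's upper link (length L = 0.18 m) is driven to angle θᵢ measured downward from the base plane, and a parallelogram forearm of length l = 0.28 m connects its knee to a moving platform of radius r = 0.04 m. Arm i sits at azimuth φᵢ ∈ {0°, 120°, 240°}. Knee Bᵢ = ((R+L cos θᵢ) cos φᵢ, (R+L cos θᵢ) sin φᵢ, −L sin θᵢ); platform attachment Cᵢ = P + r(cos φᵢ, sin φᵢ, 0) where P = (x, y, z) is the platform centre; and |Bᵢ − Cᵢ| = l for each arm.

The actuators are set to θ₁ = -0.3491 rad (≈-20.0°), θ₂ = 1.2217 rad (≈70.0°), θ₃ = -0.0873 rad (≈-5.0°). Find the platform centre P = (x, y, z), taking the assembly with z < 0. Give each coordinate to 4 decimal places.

(0.0794, -0.1107, -0.1317)

centre 1 = (0.2491·cos0.0°, 0.2491·sin0.0°, 0.0616) = (0.2491, 0.0000, 0.0616)
arm 2 at φ=120.0°: (R−r)+L cos θ2 = 0.1416;  centre 2 = (-0.0708, 0.1226, -0.1691)
arm 3 at φ=240.0°: (R−r)+L cos θ3 = 0.2593;  centre 3 = (-0.1297, -0.2246, 0.0157)
subtract pairs → two planes through P
[-0.6399 0.2452 -0.4614]·P = -0.0172;  [-0.7576 -0.4491 -0.0918]·P = 0.0016
Cramer: x(z) = 0.0155-0.4856z;  y(z) = -0.0298+0.6147z
into |P−centre ₁|² = l²: 1.6137z² + 0.0672z + -0.0191 = 0;  Δ = 0.1280;  z = -0.1317 or 0.0900 → z<0 root = -0.1317
x = 0.0794, y = -0.1107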